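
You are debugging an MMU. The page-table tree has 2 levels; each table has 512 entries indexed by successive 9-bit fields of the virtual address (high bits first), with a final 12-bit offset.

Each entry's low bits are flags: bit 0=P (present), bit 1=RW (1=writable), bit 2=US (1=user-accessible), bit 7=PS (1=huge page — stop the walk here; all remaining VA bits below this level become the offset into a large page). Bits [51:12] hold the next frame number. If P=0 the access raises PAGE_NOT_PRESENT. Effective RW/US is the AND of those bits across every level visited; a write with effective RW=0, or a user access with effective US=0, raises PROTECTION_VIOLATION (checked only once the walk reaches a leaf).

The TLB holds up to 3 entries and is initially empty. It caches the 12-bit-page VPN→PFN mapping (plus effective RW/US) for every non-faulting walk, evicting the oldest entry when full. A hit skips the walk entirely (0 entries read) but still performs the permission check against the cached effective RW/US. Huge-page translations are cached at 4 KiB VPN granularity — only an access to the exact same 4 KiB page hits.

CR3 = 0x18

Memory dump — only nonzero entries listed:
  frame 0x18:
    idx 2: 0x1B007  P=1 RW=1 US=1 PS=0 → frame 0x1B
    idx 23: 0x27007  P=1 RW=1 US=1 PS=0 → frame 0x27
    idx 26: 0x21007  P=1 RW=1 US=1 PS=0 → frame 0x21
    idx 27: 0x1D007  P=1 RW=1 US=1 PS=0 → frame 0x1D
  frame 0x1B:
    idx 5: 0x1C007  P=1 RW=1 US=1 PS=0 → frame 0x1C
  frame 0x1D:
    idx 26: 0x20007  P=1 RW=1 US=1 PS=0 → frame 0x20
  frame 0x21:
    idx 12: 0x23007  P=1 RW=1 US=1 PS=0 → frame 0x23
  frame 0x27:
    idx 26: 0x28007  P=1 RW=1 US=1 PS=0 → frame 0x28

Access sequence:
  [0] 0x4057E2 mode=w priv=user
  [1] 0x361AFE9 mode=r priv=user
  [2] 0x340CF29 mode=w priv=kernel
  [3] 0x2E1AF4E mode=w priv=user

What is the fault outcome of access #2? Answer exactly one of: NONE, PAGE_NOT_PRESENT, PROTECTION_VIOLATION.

Walk each access:
#0 VA=0x4057E2 (w,user):
  lvl0: tbl 0x18, slot 2 ⇒ 0x1B007 (P1/RW1/US1/PS0)
  lvl1: tbl 0x1B, slot 5 ⇒ 0x1C007 (P1/RW1/US1/PS0)
  → PA=0x1C7E2  (2 entries read)
#1 VA=0x361AFE9 (r,user):
  lvl0: tbl 0x18, slot 27 ⇒ 0x1D007 (P1/RW1/US1/PS0)
  lvl1: tbl 0x1D, slot 26 ⇒ 0x20007 (P1/RW1/US1/PS0)
  → PA=0x20FE9  (2 entries read)
#2 VA=0x340CF29 (w,kernel):
  lvl0: tbl 0x18, slot 26 ⇒ 0x21007 (P1/RW1/US1/PS0)
  lvl1: tbl 0x21, slot 12 ⇒ 0x23007 (P1/RW1/US1/PS0)
  → PA=0x23F29  (2 entries read)
#3 VA=0x2E1AF4E (w,user):
  lvl0: tbl 0x18, slot 23 ⇒ 0x27007 (P1/RW1/US1/PS0)
  lvl1: tbl 0x27, slot 26 ⇒ 0x28007 (P1/RW1/US1/PS0)
  → PA=0x28F4E  (2 entries read)

Access #2 fault: NONE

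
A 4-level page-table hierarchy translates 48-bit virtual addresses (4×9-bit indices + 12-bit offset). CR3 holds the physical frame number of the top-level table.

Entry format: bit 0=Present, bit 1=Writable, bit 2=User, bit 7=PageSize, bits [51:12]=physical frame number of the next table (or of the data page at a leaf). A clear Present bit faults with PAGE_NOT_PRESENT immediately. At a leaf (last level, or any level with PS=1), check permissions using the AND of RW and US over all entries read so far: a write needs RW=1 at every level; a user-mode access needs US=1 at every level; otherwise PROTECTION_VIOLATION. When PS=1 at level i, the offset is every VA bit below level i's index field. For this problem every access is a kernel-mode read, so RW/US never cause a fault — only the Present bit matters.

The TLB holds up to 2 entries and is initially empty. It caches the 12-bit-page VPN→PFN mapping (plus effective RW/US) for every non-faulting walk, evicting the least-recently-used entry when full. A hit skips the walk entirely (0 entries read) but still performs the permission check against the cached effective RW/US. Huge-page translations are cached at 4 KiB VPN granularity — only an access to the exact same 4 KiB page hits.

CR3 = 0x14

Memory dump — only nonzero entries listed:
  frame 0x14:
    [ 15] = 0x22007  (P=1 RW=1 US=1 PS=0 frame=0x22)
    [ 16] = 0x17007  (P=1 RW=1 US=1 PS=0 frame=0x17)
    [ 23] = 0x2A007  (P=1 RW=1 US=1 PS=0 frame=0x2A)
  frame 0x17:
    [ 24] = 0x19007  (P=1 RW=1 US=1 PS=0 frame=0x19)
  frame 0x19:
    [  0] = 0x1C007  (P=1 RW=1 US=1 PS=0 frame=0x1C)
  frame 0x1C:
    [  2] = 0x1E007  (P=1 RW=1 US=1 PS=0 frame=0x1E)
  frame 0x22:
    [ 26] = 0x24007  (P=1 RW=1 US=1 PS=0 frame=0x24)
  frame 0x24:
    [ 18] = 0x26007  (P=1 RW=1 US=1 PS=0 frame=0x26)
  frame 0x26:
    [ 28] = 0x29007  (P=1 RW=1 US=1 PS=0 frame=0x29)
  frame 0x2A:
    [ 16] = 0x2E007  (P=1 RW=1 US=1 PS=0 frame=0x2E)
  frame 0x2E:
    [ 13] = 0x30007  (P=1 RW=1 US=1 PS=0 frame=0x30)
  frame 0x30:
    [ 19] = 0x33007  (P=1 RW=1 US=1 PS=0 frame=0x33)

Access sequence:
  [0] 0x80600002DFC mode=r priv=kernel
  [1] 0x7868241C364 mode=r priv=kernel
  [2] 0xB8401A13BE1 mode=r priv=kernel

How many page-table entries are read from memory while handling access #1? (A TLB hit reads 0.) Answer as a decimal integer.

Per-access translation:
#0 VA=0x80600002DFC (r,kernel):
  L0 @0x14[16] → 0x17007  P=1,RW=1,US=1,PS=0
  L1 @0x17[24] → 0x19007  P=1,RW=1,US=1,PS=0
  L2 @0x19[0] → 0x1C007  P=1,RW=1,US=1,PS=0
  L3 @0x1C[2] → 0x1E007  P=1,RW=1,US=1,PS=0
  ✓ 0x1EDFC  — 4 lookups
#1 VA=0x7868241C364 (r,kernel):
  L0 @0x14[15] → 0x22007  P=1,RW=1,US=1,PS=0
  L1 @0x22[26] → 0x24007  P=1,RW=1,US=1,PS=0
  L2 @0x24[18] → 0x26007  P=1,RW=1,US=1,PS=0
  L3 @0x26[28] → 0x29007  P=1,RW=1,US=1,PS=0
  ✓ 0x29364  — 4 lookups
#2 VA=0xB8401A13BE1 (r,kernel):
  L0 @0x14[23] → 0x2A007  P=1,RW=1,US=1,PS=0
  L1 @0x2A[16] → 0x2E007  P=1,RW=1,US=1,PS=0
  L2 @0x2E[13] → 0x30007  P=1,RW=1,US=1,PS=0
  L3 @0x30[19] → 0x33007  P=1,RW=1,US=1,PS=0
  ✓ 0x33BE1  — 4 lookups

Entries read for #1: 4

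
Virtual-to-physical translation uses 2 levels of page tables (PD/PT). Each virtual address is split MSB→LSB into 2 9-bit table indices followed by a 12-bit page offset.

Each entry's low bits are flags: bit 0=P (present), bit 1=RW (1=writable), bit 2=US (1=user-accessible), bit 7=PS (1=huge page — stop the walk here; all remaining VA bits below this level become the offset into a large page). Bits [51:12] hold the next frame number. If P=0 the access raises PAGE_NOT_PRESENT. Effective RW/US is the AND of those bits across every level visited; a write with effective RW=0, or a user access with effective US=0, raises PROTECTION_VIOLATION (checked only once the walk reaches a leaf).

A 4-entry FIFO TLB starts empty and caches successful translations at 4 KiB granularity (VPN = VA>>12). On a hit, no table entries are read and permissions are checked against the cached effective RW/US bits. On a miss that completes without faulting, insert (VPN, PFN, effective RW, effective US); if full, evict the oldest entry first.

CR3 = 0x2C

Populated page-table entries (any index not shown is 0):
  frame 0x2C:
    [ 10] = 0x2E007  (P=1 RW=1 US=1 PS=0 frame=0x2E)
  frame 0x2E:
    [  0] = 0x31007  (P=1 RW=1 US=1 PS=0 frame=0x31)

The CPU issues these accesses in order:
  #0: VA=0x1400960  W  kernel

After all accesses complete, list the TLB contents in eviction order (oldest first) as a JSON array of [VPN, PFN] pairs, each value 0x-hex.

Walk each access:
#0 VA=0x1400960 (w,kernel):
  [0] read 0x2C idx=10: raw=0x2E007 flags P=1 W=1 U=1 S=0
  [1] read 0x2E idx=0: raw=0x31007 flags P=1 W=1 U=1 S=0
  → PA=0x31960  (2 entries read)

TLB: [["0x1400", "0x31"]]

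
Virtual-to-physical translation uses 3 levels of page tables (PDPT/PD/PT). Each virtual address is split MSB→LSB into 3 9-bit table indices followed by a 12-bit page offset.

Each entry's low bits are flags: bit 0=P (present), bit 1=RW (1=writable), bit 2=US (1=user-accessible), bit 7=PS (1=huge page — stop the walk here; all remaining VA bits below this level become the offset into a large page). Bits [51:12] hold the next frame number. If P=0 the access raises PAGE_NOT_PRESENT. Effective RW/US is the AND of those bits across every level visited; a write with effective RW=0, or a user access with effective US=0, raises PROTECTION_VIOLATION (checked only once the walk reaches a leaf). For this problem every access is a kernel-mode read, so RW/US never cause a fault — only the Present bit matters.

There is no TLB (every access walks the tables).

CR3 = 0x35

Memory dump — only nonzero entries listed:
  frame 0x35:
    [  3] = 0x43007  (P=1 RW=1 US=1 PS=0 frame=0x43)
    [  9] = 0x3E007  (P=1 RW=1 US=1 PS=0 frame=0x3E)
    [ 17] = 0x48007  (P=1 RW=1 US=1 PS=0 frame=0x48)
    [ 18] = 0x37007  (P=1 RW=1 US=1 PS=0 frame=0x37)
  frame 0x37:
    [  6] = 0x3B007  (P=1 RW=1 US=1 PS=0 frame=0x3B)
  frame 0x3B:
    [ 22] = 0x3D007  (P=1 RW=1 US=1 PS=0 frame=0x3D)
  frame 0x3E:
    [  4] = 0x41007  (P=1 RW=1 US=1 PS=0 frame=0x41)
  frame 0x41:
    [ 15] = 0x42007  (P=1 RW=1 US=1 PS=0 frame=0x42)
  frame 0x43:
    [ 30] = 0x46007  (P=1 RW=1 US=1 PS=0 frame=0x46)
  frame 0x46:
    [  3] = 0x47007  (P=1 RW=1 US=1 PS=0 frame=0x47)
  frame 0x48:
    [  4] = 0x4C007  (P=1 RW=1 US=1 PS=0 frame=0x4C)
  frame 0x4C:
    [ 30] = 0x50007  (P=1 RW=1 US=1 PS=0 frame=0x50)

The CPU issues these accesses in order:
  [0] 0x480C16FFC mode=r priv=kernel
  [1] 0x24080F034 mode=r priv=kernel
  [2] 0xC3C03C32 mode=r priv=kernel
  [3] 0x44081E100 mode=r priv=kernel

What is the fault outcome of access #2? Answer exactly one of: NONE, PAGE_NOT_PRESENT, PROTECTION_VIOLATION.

Per-access translation:
#0 VA=0x480C16FFC (r,kernel):
  lvl0: tbl 0x35, slot 18 ⇒ 0x37007 (P1/RW1/US1/PS0)
  lvl1: tbl 0x37, slot 6 ⇒ 0x3B007 (P1/RW1/US1/PS0)
  lvl2: tbl 0x3B, slot 22 ⇒ 0x3D007 (P1/RW1/US1/PS0)
  → PA=0x3DFFC  (3 entries read)
#1 VA=0x24080F034 (r,kernel):
  lvl0: tbl 0x35, slot 9 ⇒ 0x3E007 (P1/RW1/US1/PS0)
  lvl1: tbl 0x3E, slot 4 ⇒ 0x41007 (P1/RW1/US1/PS0)
  lvl2: tbl 0x41, slot 15 ⇒ 0x42007 (P1/RW1/US1/PS0)
  → PA=0x42034  (3 entries read)
#2 VA=0xC3C03C32 (r,kernel):
  lvl0: tbl 0x35, slot 3 ⇒ 0x43007 (P1/RW1/US1/PS0)
  lvl1: tbl 0x43, slot 30 ⇒ 0x46007 (P1/RW1/US1/PS0)
  lvl2: tbl 0x46, slot 3 ⇒ 0x47007 (P1/RW1/US1/PS0)
  → PA=0x47C32  (3 entries read)
#3 VA=0x44081E100 (r,kernel):
  lvl0: tbl 0x35, slot 17 ⇒ 0x48007 (P1/RW1/US1/PS0)
  lvl1: tbl 0x48, slot 4 ⇒ 0x4C007 (P1/RW1/US1/PS0)
  lvl2: tbl 0x4C, slot 30 ⇒ 0x50007 (P1/RW1/US1/PS0)
  → PA=0x50100  (3 entries read)

Access #2 fault: NONE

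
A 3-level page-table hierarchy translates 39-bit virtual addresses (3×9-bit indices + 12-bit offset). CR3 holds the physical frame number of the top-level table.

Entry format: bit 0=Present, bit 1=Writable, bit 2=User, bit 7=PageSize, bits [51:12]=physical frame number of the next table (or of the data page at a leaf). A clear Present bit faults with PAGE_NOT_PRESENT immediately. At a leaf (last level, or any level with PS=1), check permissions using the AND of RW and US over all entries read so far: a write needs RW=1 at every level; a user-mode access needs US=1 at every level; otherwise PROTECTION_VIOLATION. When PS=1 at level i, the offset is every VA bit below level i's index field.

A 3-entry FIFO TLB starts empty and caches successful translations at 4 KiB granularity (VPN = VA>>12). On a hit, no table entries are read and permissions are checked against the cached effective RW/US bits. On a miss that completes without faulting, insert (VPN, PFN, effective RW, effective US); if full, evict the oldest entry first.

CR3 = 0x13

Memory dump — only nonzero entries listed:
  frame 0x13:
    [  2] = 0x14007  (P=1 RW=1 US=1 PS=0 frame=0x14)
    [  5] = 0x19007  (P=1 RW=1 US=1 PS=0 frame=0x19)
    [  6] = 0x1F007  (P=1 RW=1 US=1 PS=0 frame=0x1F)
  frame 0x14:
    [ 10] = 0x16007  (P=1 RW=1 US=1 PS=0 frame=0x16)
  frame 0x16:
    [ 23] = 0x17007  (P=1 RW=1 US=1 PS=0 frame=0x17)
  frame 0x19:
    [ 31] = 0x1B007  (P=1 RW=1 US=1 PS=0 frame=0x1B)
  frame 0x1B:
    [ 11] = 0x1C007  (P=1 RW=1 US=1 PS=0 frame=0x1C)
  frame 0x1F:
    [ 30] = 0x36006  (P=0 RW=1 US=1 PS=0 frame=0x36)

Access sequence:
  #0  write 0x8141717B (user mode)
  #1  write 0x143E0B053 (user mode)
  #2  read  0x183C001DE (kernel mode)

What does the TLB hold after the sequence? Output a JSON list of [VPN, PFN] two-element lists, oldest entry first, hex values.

Walk each access:
#0 VA=0x8141717B (w,user):
  L0: frame=0x13 idx=2 entry=0x14007 [P=1 RW=1 US=1 PS=0]
  L1: frame=0x14 idx=10 entry=0x16007 [P=1 RW=1 US=1 PS=0]
  L2: frame=0x16 idx=23 entry=0x17007 [P=1 RW=1 US=1 PS=0]
  ⇒ phys 0x1717B  [3 reads]
#1 VA=0x143E0B053 (w,user):
  L0: frame=0x13 idx=5 entry=0x19007 [P=1 RW=1 US=1 PS=0]
  L1: frame=0x19 idx=31 entry=0x1B007 [P=1 RW=1 US=1 PS=0]
  L2: frame=0x1B idx=11 entry=0x1C007 [P=1 RW=1 US=1 PS=0]
  ⇒ phys 0x1C053  [3 reads]
#2 VA=0x183C001DE (r,kernel):
  L0: frame=0x13 idx=6 entry=0x1F007 [P=1 RW=1 US=1 PS=0]
  L1: frame=0x1F idx=30 entry=0x36006 [P=0 RW=1 US=1 PS=0]
  ⇒ fault: PAGE_NOT_PRESENT  — 2 lookups

TLB: [["0x81417", "0x17"], ["0x143E0B", "0x1C"]]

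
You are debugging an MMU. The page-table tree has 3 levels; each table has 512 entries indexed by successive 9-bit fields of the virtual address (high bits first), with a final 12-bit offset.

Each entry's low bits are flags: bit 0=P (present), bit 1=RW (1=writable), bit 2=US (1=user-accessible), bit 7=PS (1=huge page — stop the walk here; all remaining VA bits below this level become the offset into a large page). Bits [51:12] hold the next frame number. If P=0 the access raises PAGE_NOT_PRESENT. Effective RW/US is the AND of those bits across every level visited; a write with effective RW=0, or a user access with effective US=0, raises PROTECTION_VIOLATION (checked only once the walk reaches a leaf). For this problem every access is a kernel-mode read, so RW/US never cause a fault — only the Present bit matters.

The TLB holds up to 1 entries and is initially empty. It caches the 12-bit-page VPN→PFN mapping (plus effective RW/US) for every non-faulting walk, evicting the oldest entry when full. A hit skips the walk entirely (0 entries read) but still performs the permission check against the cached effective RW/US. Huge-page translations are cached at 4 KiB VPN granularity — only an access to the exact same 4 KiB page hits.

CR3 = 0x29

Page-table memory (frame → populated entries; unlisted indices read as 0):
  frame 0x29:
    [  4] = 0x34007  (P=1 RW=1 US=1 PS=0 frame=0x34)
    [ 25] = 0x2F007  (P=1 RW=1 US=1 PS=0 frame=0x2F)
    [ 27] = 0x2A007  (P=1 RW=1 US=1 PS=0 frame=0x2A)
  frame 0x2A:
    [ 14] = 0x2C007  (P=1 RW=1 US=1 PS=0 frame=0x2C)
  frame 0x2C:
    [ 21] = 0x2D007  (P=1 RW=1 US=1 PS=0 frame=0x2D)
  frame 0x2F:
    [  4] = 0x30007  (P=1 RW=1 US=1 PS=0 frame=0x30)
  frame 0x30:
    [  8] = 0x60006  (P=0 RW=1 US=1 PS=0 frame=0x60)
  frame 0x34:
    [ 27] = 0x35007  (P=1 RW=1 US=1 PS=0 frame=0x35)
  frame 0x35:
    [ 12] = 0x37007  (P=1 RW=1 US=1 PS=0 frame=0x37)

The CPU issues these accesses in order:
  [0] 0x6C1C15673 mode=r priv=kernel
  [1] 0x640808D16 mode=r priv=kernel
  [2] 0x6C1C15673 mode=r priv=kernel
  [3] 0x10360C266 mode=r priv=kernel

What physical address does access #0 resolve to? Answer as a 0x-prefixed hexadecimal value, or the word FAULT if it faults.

Walk each access:
#0 VA=0x6C1C15673 (r,kernel):
  L0: frame=0x29 idx=27 entry=0x2A007 [P=1 RW=1 US=1 PS=0]
  L1: frame=0x2A idx=14 entry=0x2C007 [P=1 RW=1 US=1 PS=0]
  L2: frame=0x2C idx=21 entry=0x2D007 [P=1 RW=1 US=1 PS=0]
  ✓ 0x2D673  — 3 lookups
#1 VA=0x640808D16 (r,kernel):
  L0: frame=0x29 idx=25 entry=0x2F007 [P=1 RW=1 US=1 PS=0]
  L1: frame=0x2F idx=4 entry=0x30007 [P=1 RW=1 US=1 PS=0]
  L2: frame=0x30 idx=8 entry=0x60006 [P=0 RW=1 US=1 PS=0]
  ✗ PAGE_NOT_PRESENT  [3 reads]
#2 VA=0x6C1C15673 (r,kernel):
  TLB hit vpn=0x6C1C15 → PA=0x2D673
#3 VA=0x10360C266 (r,kernel):
  L0: frame=0x29 idx=4 entry=0x34007 [P=1 RW=1 US=1 PS=0]
  L1: frame=0x34 idx=27 entry=0x35007 [P=1 RW=1 US=1 PS=0]
  L2: frame=0x35 idx=12 entry=0x37007 [P=1 RW=1 US=1 PS=0]
  ✓ 0x37266  — 3 lookups

Access #0 PA: 0x2D673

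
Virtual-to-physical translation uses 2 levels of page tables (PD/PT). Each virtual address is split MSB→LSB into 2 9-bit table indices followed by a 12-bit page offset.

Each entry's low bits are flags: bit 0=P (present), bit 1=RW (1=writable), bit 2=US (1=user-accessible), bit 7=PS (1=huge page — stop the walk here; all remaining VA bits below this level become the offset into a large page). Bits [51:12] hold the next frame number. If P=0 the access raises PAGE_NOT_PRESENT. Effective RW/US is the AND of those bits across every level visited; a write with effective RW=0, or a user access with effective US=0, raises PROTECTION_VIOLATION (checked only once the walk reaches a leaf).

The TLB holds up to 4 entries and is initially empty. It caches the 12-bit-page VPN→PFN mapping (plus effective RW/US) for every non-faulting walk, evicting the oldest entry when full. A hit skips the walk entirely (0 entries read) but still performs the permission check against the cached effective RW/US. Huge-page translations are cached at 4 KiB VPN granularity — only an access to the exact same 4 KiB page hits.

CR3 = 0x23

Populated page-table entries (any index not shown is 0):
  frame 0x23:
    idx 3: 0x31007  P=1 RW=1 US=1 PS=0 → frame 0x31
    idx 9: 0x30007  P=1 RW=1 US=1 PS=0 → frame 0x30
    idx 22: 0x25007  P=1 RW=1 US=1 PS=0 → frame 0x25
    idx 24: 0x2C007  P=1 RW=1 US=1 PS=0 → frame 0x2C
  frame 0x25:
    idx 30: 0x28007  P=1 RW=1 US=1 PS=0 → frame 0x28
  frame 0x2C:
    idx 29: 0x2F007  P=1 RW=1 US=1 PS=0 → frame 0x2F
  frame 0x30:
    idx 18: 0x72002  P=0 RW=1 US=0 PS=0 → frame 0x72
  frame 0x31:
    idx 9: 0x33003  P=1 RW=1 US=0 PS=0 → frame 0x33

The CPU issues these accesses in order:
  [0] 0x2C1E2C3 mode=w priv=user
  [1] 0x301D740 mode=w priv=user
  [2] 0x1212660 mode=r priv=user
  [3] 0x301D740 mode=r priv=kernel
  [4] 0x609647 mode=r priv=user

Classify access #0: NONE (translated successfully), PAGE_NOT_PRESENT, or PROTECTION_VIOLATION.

Walk each access:
#0 VA=0x2C1E2C3 (w,user):
  L0 @0x23[22] → 0x25007  P=1,RW=1,US=1,PS=0
  L1 @0x25[30] → 0x28007  P=1,RW=1,US=1,PS=0
  ✓ 0x282C3  — 2 lookups
#1 VA=0x301D740 (w,user):
  L0 @0x23[24] → 0x2C007  P=1,RW=1,US=1,PS=0
  L1 @0x2C[29] → 0x2F007  P=1,RW=1,US=1,PS=0
  ✓ 0x2F740  — 2 lookups
#2 VA=0x1212660 (r,user):
  L0 @0x23[9] → 0x30007  P=1,RW=1,US=1,PS=0
  L1 @0x30[18] → 0x72002  P=0,RW=1,US=0,PS=0
  ✗ PAGE_NOT_PRESENT  [2 reads]
#3 VA=0x301D740 (r,kernel):
  TLB hit vpn=0x301D → PA=0x2F740
#4 VA=0x609647 (r,user):
  L0 @0x23[3] → 0x31007  P=1,RW=1,US=1,PS=0
  L1 @0x31[9] → 0x33003  P=1,RW=1,US=0,PS=0
  ✗ PROTECTION_VIOLATION  [2 reads]

Access #0 fault: NONE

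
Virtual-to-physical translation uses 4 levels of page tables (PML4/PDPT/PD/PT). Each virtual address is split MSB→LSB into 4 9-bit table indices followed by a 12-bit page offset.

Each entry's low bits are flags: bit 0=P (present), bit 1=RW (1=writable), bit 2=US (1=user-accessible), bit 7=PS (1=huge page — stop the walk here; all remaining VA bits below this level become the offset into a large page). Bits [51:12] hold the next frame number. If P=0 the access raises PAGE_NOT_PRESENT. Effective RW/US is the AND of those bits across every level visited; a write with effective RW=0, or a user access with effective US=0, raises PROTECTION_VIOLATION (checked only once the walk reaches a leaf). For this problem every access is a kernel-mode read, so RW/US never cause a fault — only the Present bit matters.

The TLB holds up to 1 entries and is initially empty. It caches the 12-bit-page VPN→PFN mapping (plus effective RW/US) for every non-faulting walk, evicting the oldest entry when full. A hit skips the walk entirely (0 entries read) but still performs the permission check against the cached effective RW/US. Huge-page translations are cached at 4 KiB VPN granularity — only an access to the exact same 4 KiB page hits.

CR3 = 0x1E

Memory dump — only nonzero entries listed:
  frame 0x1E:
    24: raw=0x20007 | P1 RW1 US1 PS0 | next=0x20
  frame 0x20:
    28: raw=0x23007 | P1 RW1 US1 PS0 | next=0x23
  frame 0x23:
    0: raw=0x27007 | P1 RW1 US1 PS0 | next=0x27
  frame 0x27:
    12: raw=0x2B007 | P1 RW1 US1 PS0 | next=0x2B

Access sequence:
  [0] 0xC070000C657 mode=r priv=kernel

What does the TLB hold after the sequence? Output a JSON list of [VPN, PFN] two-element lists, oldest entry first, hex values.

Per-access translation:
#0 VA=0xC070000C657 (r,kernel):
  lvl0: tbl 0x1E, slot 24 ⇒ 0x20007 (P1/RW1/US1/PS0)
  lvl1: tbl 0x20, slot 28 ⇒ 0x23007 (P1/RW1/US1/PS0)
  lvl2: tbl 0x23, slot 0 ⇒ 0x27007 (P1/RW1/US1/PS0)
  lvl3: tbl 0x27, slot 12 ⇒ 0x2B007 (P1/RW1/US1/PS0)
  ✓ 0x2B657  — 4 lookups

TLB: [["0xC070000C", "0x2B"]]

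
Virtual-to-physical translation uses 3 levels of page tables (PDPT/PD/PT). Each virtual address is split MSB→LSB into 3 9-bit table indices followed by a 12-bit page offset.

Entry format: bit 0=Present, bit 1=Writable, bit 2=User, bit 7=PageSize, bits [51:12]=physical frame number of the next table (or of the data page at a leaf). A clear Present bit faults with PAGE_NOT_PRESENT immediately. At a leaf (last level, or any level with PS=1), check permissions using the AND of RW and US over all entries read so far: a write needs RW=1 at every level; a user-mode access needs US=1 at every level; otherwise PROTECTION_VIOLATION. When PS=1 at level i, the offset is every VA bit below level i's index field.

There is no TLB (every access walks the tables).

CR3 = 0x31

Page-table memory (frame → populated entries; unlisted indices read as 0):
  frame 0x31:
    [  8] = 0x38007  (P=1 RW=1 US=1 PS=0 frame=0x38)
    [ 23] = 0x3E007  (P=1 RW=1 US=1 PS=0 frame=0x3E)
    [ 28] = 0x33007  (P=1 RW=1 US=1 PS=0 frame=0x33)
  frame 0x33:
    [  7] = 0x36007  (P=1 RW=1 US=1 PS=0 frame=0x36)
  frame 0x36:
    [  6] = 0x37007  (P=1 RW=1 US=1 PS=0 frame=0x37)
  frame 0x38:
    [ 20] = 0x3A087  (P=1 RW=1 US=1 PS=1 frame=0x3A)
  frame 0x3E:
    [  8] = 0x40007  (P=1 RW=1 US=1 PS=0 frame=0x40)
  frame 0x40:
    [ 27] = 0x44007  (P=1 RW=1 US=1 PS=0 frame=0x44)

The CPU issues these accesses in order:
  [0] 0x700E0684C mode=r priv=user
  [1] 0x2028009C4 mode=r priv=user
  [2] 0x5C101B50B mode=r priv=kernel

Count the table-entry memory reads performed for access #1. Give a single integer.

Per-access translation:
#0 VA=0x700E0684C (r,user):
  L0 @0x31[28] → 0x33007  P=1,RW=1,US=1,PS=0
  L1 @0x33[7] → 0x36007  P=1,RW=1,US=1,PS=0
  L2 @0x36[6] → 0x37007  P=1,RW=1,US=1,PS=0
  ⇒ phys 0x3784C  [3 reads]
#1 VA=0x2028009C4 (r,user):
  L0 @0x31[8] → 0x38007  P=1,RW=1,US=1,PS=0
  L1 @0x38[20] → 0x3A087  P=1,RW=1,US=1,PS=1
  ⇒ phys 0x3A9C4 (huge @L1)  [2 reads]
#2 VA=0x5C101B50B (r,kernel):
  L0 @0x31[23] → 0x3E007  P=1,RW=1,US=1,PS=0
  L1 @0x3E[8] → 0x40007  P=1,RW=1,US=1,PS=0
  L2 @0x40[27] → 0x44007  P=1,RW=1,US=1,PS=0
  ⇒ phys 0x4450B  [3 reads]

Entries read for #1: 2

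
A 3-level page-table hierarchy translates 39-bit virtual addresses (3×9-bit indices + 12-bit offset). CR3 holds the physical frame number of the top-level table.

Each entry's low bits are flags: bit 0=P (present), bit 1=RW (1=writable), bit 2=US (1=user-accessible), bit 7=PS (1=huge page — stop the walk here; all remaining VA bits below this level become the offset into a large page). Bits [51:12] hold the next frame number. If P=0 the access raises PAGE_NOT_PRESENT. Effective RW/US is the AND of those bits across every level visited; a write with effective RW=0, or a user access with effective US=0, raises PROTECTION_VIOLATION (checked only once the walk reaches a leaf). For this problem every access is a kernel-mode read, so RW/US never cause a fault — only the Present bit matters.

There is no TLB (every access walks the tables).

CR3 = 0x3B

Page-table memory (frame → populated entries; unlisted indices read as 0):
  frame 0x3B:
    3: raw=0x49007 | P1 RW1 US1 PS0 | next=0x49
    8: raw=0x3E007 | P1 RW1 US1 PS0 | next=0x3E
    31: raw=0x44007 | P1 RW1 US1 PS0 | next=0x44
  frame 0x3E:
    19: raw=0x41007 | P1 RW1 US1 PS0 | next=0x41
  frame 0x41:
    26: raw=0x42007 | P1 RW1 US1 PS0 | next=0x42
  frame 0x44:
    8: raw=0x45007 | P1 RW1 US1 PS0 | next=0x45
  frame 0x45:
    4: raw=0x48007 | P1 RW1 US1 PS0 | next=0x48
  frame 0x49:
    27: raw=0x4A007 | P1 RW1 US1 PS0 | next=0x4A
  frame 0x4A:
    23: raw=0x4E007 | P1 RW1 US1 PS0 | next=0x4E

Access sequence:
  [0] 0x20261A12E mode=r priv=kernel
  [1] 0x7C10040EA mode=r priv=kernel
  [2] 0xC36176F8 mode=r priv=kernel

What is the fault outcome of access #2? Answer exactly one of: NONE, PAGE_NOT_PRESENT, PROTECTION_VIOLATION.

Trace:
#0 VA=0x20261A12E (r,kernel):
  L0 @0x3B[8] → 0x3E007  P=1,RW=1,US=1,PS=0
  L1 @0x3E[19] → 0x41007  P=1,RW=1,US=1,PS=0
  L2 @0x41[26] → 0x42007  P=1,RW=1,US=1,PS=0
  → PA=0x4212E  (3 entries read)
#1 VA=0x7C10040EA (r,kernel):
  L0 @0x3B[31] → 0x44007  P=1,RW=1,US=1,PS=0
  L1 @0x44[8] → 0x45007  P=1,RW=1,US=1,PS=0
  L2 @0x45[4] → 0x48007  P=1,RW=1,US=1,PS=0
  → PA=0x480EA  (3 entries read)
#2 VA=0xC36176F8 (r,kernel):
  L0 @0x3B[3] → 0x49007  P=1,RW=1,US=1,PS=0
  L1 @0x49[27] → 0x4A007  P=1,RW=1,US=1,PS=0
  L2 @0x4A[23] → 0x4E007  P=1,RW=1,US=1,PS=0
  → PA=0x4E6F8  (3 entries read)

Access #2 fault: NONE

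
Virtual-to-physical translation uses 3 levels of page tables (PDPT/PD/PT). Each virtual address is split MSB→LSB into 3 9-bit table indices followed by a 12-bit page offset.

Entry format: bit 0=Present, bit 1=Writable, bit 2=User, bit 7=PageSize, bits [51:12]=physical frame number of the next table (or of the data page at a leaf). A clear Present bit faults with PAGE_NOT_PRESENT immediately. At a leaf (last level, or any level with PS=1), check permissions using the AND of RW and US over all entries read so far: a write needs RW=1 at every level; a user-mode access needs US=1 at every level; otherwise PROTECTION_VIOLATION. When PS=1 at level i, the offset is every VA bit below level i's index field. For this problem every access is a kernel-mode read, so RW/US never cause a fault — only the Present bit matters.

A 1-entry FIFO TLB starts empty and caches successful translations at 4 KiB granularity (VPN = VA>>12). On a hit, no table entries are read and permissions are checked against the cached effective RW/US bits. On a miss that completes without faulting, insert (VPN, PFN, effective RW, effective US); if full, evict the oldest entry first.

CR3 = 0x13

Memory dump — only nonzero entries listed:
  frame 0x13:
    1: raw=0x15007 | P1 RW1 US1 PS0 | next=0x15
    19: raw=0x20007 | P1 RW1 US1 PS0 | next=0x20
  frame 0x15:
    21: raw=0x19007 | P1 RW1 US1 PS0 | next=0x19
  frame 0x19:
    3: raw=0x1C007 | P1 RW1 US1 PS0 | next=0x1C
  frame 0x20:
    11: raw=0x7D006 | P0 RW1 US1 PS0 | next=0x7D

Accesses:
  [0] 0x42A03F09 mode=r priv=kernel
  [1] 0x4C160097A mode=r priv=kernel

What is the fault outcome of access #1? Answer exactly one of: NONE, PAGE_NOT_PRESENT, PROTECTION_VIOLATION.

Trace:
#0 VA=0x42A03F09 (r,kernel):
  [0] read 0x13 idx=1: raw=0x15007 flags P=1 W=1 U=1 S=0
  [1] read 0x15 idx=21: raw=0x19007 flags P=1 W=1 U=1 S=0
  [2] read 0x19 idx=3: raw=0x1C007 flags P=1 W=1 U=1 S=0
  → PA=0x1CF09  (3 entries read)
#1 VA=0x4C160097A (r,kernel):
  [0] read 0x13 idx=19: raw=0x20007 flags P=1 W=1 U=1 S=0
  [1] read 0x20 idx=11: raw=0x7D006 flags P=0 W=1 U=1 S=0
  ✗ PAGE_NOT_PRESENT  [2 reads]

Access #1 fault: PAGE_NOT_PRESENT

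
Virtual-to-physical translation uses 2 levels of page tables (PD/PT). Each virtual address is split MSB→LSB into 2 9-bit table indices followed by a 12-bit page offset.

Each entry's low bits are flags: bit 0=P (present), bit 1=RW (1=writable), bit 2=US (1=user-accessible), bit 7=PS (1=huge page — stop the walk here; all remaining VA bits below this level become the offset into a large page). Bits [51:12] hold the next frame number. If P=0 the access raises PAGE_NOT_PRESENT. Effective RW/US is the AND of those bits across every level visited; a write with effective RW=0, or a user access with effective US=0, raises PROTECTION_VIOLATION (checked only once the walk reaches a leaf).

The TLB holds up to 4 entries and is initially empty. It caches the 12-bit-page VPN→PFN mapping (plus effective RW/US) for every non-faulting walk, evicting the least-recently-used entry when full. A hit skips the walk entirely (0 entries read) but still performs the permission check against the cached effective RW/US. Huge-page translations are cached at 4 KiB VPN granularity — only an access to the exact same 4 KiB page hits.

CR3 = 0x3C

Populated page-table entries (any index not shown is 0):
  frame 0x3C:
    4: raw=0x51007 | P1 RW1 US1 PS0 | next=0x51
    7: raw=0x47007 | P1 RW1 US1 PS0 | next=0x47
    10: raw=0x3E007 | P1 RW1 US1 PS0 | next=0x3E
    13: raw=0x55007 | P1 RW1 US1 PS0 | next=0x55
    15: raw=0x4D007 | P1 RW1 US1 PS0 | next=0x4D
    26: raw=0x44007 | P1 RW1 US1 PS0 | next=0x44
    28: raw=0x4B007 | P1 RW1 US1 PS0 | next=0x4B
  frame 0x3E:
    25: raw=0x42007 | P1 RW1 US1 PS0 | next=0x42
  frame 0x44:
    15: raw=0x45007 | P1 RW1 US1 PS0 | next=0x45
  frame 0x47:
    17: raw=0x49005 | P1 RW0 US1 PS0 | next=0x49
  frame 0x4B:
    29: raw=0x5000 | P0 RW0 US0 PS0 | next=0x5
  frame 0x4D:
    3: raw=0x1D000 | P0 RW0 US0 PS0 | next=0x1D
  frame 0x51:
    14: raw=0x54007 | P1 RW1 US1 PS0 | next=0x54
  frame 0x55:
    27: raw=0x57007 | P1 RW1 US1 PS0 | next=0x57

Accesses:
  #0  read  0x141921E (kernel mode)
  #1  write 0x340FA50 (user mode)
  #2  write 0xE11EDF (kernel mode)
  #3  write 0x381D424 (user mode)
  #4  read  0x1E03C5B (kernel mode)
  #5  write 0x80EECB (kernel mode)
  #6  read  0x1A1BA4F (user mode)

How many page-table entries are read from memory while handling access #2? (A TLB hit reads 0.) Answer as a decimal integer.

Per-access translation:
#0 VA=0x141921E (r,kernel):
  [0] read 0x3C idx=10: raw=0x3E007 flags P=1 W=1 U=1 S=0
  [1] read 0x3E idx=25: raw=0x42007 flags P=1 W=1 U=1 S=0
  ✓ 0x4221E  — 2 lookups
#1 VA=0x340FA50 (w,user):
  [0] read 0x3C idx=26: raw=0x44007 flags P=1 W=1 U=1 S=0
  [1] read 0x44 idx=15: raw=0x45007 flags P=1 W=1 U=1 S=0
  ✓ 0x45A50  — 2 lookups
#2 VA=0xE11EDF (w,kernel):
  [0] read 0x3C idx=7: raw=0x47007 flags P=1 W=1 U=1 S=0
  [1] read 0x47 idx=17: raw=0x49005 flags P=1 W=0 U=1 S=0
  → PROTECTION_VIOLATION  (2 entries read)
#3 VA=0x381D424 (w,user):
  [0] read 0x3C idx=28: raw=0x4B007 flags P=1 W=1 U=1 S=0
  [1] read 0x4B idx=29: raw=0x5000 flags P=0 W=0 U=0 S=0
  → PAGE_NOT_PRESENT  (2 entries read)
#4 VA=0x1E03C5B (r,kernel):
  [0] read 0x3C idx=15: raw=0x4D007 flags P=1 W=1 U=1 S=0
  [1] read 0x4D idx=3: raw=0x1D000 flags P=0 W=0 U=0 S=0
  → PAGE_NOT_PRESENT  (2 entries read)
#5 VA=0x80EECB (w,kernel):
  [0] read 0x3C idx=4: raw=0x51007 flags P=1 W=1 U=1 S=0
  [1] read 0x51 idx=14: raw=0x54007 flags P=1 W=1 U=1 S=0
  ✓ 0x54ECB  — 2 lookups
#6 VA=0x1A1BA4F (r,user):
  [0] read 0x3C idx=13: raw=0x55007 flags P=1 W=1 U=1 S=0
  [1] read 0x55 idx=27: raw=0x57007 flags P=1 W=1 U=1 S=0
  ✓ 0x57A4F  — 2 lookups

Entries read for #2: 2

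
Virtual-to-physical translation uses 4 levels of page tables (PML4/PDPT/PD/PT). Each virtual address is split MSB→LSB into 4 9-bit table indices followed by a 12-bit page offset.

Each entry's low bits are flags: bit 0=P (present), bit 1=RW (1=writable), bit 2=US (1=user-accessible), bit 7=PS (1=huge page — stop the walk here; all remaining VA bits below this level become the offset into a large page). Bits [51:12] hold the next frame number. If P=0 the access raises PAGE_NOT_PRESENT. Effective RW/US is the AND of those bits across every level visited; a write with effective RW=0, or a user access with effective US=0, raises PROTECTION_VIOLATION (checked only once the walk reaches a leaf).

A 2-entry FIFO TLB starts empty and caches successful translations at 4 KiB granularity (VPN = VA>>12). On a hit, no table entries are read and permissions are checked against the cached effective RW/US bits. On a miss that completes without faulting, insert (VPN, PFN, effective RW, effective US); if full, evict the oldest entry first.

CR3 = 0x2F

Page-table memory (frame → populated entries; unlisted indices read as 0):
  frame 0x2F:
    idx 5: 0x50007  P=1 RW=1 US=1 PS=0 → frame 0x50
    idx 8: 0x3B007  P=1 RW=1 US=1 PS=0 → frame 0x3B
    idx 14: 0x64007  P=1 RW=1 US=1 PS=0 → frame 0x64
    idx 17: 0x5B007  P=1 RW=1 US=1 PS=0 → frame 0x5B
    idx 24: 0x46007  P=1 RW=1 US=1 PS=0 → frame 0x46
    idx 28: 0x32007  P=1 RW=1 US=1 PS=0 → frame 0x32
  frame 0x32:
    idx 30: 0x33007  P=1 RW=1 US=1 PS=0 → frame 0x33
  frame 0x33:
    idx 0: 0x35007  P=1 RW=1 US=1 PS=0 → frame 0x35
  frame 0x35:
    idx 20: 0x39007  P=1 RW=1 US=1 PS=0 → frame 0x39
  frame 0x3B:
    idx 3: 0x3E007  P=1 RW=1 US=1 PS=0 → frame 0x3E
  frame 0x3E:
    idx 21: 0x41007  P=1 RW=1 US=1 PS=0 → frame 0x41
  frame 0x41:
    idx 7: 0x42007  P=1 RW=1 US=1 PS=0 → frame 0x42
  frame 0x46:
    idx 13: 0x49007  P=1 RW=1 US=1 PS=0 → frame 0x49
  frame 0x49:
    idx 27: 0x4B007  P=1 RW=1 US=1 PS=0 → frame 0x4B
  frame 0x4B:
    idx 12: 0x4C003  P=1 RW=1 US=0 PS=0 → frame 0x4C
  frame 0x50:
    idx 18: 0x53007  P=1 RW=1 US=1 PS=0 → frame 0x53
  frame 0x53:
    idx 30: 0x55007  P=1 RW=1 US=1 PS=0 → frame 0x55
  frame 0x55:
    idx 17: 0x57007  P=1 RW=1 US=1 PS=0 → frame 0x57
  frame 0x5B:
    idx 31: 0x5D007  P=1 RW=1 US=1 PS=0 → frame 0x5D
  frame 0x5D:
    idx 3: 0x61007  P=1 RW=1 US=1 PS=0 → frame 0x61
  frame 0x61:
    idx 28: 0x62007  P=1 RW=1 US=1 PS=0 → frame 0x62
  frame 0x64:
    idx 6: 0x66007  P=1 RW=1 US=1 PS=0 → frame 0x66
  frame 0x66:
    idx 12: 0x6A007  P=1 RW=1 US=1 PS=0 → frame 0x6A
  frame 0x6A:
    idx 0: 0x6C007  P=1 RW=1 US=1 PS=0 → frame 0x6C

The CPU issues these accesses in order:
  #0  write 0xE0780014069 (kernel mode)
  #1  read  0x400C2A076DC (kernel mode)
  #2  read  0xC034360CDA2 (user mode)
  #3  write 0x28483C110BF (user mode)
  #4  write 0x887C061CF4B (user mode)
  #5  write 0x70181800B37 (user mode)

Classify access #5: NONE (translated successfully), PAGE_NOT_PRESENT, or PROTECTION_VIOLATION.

Walk each access:
#0 VA=0xE0780014069 (w,kernel):
  L0: frame=0x2F idx=28 entry=0x32007 [P=1 RW=1 US=1 PS=0]
  L1: frame=0x32 idx=30 entry=0x33007 [P=1 RW=1 US=1 PS=0]
  L2: frame=0x33 idx=0 entry=0x35007 [P=1 RW=1 US=1 PS=0]
  L3: frame=0x35 idx=20 entry=0x39007 [P=1 RW=1 US=1 PS=0]
  → PA=0x39069  (4 entries read)
#1 VA=0x400C2A076DC (r,kernel):
  L0: frame=0x2F idx=8 entry=0x3B007 [P=1 RW=1 US=1 PS=0]
  L1: frame=0x3B idx=3 entry=0x3E007 [P=1 RW=1 US=1 PS=0]
  L2: frame=0x3E idx=21 entry=0x41007 [P=1 RW=1 US=1 PS=0]
  L3: frame=0x41 idx=7 entry=0x42007 [P=1 RW=1 US=1 PS=0]
  → PA=0x426DC  (4 entries read)
#2 VA=0xC034360CDA2 (r,user):
  L0: frame=0x2F idx=24 entry=0x46007 [P=1 RW=1 US=1 PS=0]
  L1: frame=0x46 idx=13 entry=0x49007 [P=1 RW=1 US=1 PS=0]
  L2: frame=0x49 idx=27 entry=0x4B007 [P=1 RW=1 US=1 PS=0]
  L3: frame=0x4B idx=12 entry=0x4C003 [P=1 RW=1 US=0 PS=0]
  → PROTECTION_VIOLATION  (4 entries read)
#3 VA=0x28483C110BF (w,user):
  L0: frame=0x2F idx=5 entry=0x50007 [P=1 RW=1 US=1 PS=0]
  L1: frame=0x50 idx=18 entry=0x53007 [P=1 RW=1 US=1 PS=0]
  L2: frame=0x53 idx=30 entry=0x55007 [P=1 RW=1 US=1 PS=0]
  L3: frame=0x55 idx=17 entry=0x57007 [P=1 RW=1 US=1 PS=0]
  → PA=0x570BF  (4 entries read)
#4 VA=0x887C061CF4B (w,user):
  L0: frame=0x2F idx=17 entry=0x5B007 [P=1 RW=1 US=1 PS=0]
  L1: frame=0x5B idx=31 entry=0x5D007 [P=1 RW=1 US=1 PS=0]
  L2: frame=0x5D idx=3 entry=0x61007 [P=1 RW=1 US=1 PS=0]
  L3: frame=0x61 idx=28 entry=0x62007 [P=1 RW=1 US=1 PS=0]
  → PA=0x62F4B  (4 entries read)
#5 VA=0x70181800B37 (w,user):
  L0: frame=0x2F idx=14 entry=0x64007 [P=1 RW=1 US=1 PS=0]
  L1: frame=0x64 idx=6 entry=0x66007 [P=1 RW=1 US=1 PS=0]
  L2: frame=0x66 idx=12 entry=0x6A007 [P=1 RW=1 US=1 PS=0]
  L3: frame=0x6A idx=0 entry=0x6C007 [P=1 RW=1 US=1 PS=0]
  → PA=0x6CB37  (4 entries read)

Access #5 fault: NONE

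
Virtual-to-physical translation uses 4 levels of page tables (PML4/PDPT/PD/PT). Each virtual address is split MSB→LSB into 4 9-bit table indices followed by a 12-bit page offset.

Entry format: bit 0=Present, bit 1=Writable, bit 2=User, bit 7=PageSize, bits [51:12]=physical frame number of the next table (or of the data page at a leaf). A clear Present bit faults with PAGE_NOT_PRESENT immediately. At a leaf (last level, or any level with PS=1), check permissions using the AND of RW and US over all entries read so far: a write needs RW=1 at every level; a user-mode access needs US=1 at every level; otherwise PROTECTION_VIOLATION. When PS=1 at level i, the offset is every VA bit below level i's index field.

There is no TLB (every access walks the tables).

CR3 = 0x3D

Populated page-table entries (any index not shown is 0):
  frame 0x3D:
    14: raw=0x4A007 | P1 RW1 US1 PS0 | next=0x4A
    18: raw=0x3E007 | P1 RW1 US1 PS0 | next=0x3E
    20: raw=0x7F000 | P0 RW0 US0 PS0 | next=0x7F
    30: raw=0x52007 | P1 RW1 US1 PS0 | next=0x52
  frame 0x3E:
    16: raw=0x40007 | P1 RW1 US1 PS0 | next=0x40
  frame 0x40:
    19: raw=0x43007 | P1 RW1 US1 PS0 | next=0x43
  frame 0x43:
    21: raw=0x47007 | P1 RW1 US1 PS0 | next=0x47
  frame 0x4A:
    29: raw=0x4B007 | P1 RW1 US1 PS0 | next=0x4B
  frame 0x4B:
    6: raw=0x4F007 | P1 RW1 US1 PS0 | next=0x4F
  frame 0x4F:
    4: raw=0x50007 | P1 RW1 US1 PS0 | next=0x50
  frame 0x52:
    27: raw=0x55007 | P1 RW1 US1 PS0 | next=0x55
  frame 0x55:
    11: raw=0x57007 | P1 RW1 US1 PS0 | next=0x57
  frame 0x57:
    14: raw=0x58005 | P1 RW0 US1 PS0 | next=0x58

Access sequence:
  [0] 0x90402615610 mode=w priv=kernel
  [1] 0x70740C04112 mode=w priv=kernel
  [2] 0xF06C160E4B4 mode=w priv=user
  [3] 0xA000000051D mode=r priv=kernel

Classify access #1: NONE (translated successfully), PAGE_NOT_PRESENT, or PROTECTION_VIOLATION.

Trace:
#0 VA=0x90402615610 (w,kernel):
  L0 @0x3D[18] → 0x3E007  P=1,RW=1,US=1,PS=0
  L1 @0x3E[16] → 0x40007  P=1,RW=1,US=1,PS=0
  L2 @0x40[19] → 0x43007  P=1,RW=1,US=1,PS=0
  L3 @0x43[21] → 0x47007  P=1,RW=1,US=1,PS=0
  → PA=0x47610  (4 entries read)
#1 VA=0x70740C04112 (w,kernel):
  L0 @0x3D[14] → 0x4A007  P=1,RW=1,US=1,PS=0
  L1 @0x4A[29] → 0x4B007  P=1,RW=1,US=1,PS=0
  L2 @0x4B[6] → 0x4F007  P=1,RW=1,US=1,PS=0
  L3 @0x4F[4] → 0x50007  P=1,RW=1,US=1,PS=0
  → PA=0x50112  (4 entries read)
#2 VA=0xF06C160E4B4 (w,user):
  L0 @0x3D[30] → 0x52007  P=1,RW=1,US=1,PS=0
  L1 @0x52[27] → 0x55007  P=1,RW=1,US=1,PS=0
  L2 @0x55[11] → 0x57007  P=1,RW=1,US=1,PS=0
  L3 @0x57[14] → 0x58005  P=1,RW=0,US=1,PS=0
  → PROTECTION_VIOLATION  (4 entries read)
#3 VA=0xA000000051D (r,kernel):
  L0 @0x3D[20] → 0x7F000  P=0,RW=0,US=0,PS=0
  → PAGE_NOT_PRESENT  (1 entries read)

Access #1 fault: NONE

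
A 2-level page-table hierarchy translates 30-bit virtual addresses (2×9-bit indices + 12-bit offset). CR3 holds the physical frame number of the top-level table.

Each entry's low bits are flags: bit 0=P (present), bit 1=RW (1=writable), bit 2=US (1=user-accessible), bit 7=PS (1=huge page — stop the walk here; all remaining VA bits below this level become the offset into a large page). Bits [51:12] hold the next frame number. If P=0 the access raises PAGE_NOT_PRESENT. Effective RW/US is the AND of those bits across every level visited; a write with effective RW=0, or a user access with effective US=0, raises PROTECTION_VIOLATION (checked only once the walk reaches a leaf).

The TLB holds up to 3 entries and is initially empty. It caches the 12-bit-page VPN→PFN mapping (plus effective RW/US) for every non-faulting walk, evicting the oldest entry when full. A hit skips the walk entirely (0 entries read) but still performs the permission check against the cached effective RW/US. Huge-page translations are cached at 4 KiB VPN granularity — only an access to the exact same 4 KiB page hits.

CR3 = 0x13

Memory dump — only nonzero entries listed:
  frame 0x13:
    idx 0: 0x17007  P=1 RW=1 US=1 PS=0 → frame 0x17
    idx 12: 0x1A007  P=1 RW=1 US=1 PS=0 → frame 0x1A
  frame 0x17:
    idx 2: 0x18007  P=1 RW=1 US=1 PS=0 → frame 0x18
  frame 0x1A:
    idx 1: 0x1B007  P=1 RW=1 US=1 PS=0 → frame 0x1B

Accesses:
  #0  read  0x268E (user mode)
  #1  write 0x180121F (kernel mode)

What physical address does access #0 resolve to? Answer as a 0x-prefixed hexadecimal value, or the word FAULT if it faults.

Walk each access:
#0 VA=0x268E (r,user):
  lvl0: tbl 0x13, slot 0 ⇒ 0x17007 (P1/RW1/US1/PS0)
  lvl1: tbl 0x17, slot 2 ⇒ 0x18007 (P1/RW1/US1/PS0)
  ✓ 0x1868E  — 2 lookups
#1 VA=0x180121F (w,kernel):
  lvl0: tbl 0x13, slot 12 ⇒ 0x1A007 (P1/RW1/US1/PS0)
  lvl1: tbl 0x1A, slot 1 ⇒ 0x1B007 (P1/RW1/US1/PS0)
  ✓ 0x1B21F  — 2 lookups

Access #0 PA: 0x1868E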